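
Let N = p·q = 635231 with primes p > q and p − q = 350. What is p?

Since p = q + 350, we have 635231 = q(q + 350), so q² + 350q − 635231 = 0.
Discriminant: 350² + 4·635231 = 122500 + 2540924 = 2663424; √2663424 = 1632.
q = (−350 + 1632)/2 = 641, and p = q + 350 = 991.
Check: 641 · 991 = 635231.

991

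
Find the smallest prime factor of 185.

5

185 is odd.
Digit sum 14, not divisible by 3.
Ends in 5: divisible by 5.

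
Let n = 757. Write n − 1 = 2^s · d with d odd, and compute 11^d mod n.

757 − 1 = 756 = 2^2 · 189, so d = 189.
11^1 ≡ 11 (mod 757)
11^2 ≡ 11^2 = 121 ≡ 121 (mod 757)
11^4 ≡ 121^2 = 14641 ≡ 258 (mod 757)
11^8 ≡ 258^2 = 66564 ≡ 705 (mod 757)
11^16 ≡ 705^2 = 497025 ≡ 433 (mod 757)
11^32 ≡ 433^2 = 187489 ≡ 510 (mod 757)
11^64 ≡ 510^2 = 260100 ≡ 449 (mod 757)
11^128 ≡ 449^2 = 201601 ≡ 239 (mod 757)
189 = 128 + 32 + 16 + 8 + 4 + 1 in binary powers of 2.
So 11^189 ≡ 239 · 510 · 433 · 705 · 258 · 11 ≡ 1 (mod 757).
Since 11^d ≡ 1 (mod 757), base 11 does not prove 757 composite.

1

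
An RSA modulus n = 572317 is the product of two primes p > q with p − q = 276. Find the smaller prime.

Since p = q + 276, we have 572317 = q(q + 276), so q² + 276q − 572317 = 0.
Discriminant: 276² + 4·572317 = 76176 + 2289268 = 2365444; √2365444 = 1538.
q = (−276 + 1538)/2 = 631, and p = q + 276 = 907.
Check: 631 · 907 = 572317.

631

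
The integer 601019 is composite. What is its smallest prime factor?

41

601019 is odd.
Digit sum 17, not divisible by 3.
Ends in 9: not divisible by 5.
7: 601019 = 7·85859 + 6
11: 601019 = 11·54638 + 1
13: 601019 = 13·46232 + 3
17: 601019 = 17·35354 + 1
19: 601019 = 19·31632 + 11
23: 601019 = 23·26131 + 6
29: 601019 = 29·20724 + 23
31: 601019 = 31·19387 + 22
37: 601019 = 37·16243 + 28
41: 601019 = 41·14659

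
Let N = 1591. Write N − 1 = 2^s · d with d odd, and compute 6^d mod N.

1591 − 1 = 1590 = 2^1 · 795, so d = 795.
6^1 ≡ 6 (mod 1591)
6^2 ≡ 6^2 = 36 ≡ 36 (mod 1591)
6^4 ≡ 36^2 = 1296 ≡ 1296 (mod 1591)
6^8 ≡ 1296^2 = 1679616 ≡ 1111 (mod 1591)
6^16 ≡ 1111^2 = 1234321 ≡ 1296 (mod 1591)
6^32 ≡ 1296^2 = 1679616 ≡ 1111 (mod 1591)
6^64 ≡ 1111^2 = 1234321 ≡ 1296 (mod 1591)
6^128 ≡ 1296^2 = 1679616 ≡ 1111 (mod 1591)
6^256 ≡ 1111^2 = 1234321 ≡ 1296 (mod 1591)
6^512 ≡ 1296^2 = 1679616 ≡ 1111 (mod 1591)
795 = 512 + 256 + 16 + 8 + 2 + 1 in binary powers of 2.
So 6^795 ≡ 1111 · 1296 · 1296 · 1111 · 36 · 6 ≡ 216 (mod 1591).
Squaring chain: 216; never reaches −1, so base 6 is a Miller–Rabin witness that 1591 is composite.

216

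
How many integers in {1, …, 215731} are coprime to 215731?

202272

Factor: 215731 = 29 · 43 · 173.
φ(215731) = (29−1) · (43−1) · (173−1) = 28 · 42 · 172 = 202272.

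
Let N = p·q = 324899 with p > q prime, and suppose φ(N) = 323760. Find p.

φ(n) = (p−1)(q−1) = n − (p+q) + 1, so p + q = 324899 − 323760 + 1 = 1140.
p and q are the roots of t² − 1140t + 324899 = 0.
Discriminant: 1140² − 4·324899 = 1299600 − 1299596 = 4; √4 = 2.
q = (1140 − 2)/2 = 569, p = (1140 + 2)/2 = 571.
Check: 569 · 571 = 324899.

571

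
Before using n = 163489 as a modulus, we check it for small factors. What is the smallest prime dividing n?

163489 is odd.
Digit sum 31, not divisible by 3.
Ends in 9: not divisible by 5.
7: 163489 = 7·23355 + 4
11: 163489 = 11·14862 + 7
13: 163489 = 13·12576 + 1
17: 163489 = 17·9617

17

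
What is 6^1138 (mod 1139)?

6^1 ≡ 6 (mod 1139)
6^2 ≡ 6^2 = 36 ≡ 36 (mod 1139)
6^4 ≡ 36^2 = 1296 ≡ 157 (mod 1139)
6^8 ≡ 157^2 = 24649 ≡ 730 (mod 1139)
6^16 ≡ 730^2 = 532900 ≡ 987 (mod 1139)
6^32 ≡ 987^2 = 974169 ≡ 324 (mod 1139)
6^64 ≡ 324^2 = 104976 ≡ 188 (mod 1139)
6^128 ≡ 188^2 = 35344 ≡ 35 (mod 1139)
6^256 ≡ 35^2 = 1225 ≡ 86 (mod 1139)
6^512 ≡ 86^2 = 7396 ≡ 562 (mod 1139)
6^1024 ≡ 562^2 = 315844 ≡ 341 (mod 1139)
1138 = 1024 + 64 + 32 + 16 + 2 in binary powers of 2.
So 6^1138 ≡ 341 · 188 · 324 · 987 · 36 ≡ 920 (mod 1139).
Since 920 ≠ 1, base 6 is a Fermat witness: 1139 is composite.

920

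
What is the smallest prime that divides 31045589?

67

31045589 is odd.
Digit sum 35, not divisible by 3.
Ends in 9: not divisible by 5.
7: 31045589 = 7·4435084 + 1
11: 31045589 = 11·2822326 + 3
13: 31045589 = 13·2388122 + 3
17: 31045589 = 17·1826211 + 2
19: 31045589 = 19·1633978 + 7
23: 31045589 = 23·1349808 + 5
29: 31045589 = 29·1070537 + 16
31: 31045589 = 31·1001470 + 19
37: 31045589 = 37·839069 + 36
41: 31045589 = 41·757209 + 20
43: 31045589 = 43·721990 + 19
47: 31045589 = 47·660544 + 21
53: 31045589 = 53·585765 + 44
59: 31045589 = 59·526196 + 25
61: 31045589 = 61·508944 + 5
67: 31045589 = 67·463367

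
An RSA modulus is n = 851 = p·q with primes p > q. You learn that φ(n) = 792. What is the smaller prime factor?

φ(n) = (p−1)(q−1) = n − (p+q) + 1, so p + q = 851 − 792 + 1 = 60.
p and q are the roots of t² − 60t + 851 = 0.
Discriminant: 60² − 4·851 = 3600 − 3404 = 196; √196 = 14.
q = (60 − 14)/2 = 23, p = (60 + 14)/2 = 37.
Check: 23 · 37 = 851.

23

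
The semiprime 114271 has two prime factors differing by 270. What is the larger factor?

Since p = q + 270, we have 114271 = q(q + 270), so q² + 270q − 114271 = 0.
Discriminant: 270² + 4·114271 = 72900 + 457084 = 529984; √529984 = 728.
q = (−270 + 728)/2 = 229, and p = q + 270 = 499.
Check: 229 · 499 = 114271.

499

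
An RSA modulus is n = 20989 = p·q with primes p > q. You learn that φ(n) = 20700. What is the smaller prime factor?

139

φ(n) = (p−1)(q−1) = n − (p+q) + 1, so p + q = 20989 − 20700 + 1 = 290.
p and q are the roots of t² − 290t + 20989 = 0.
Discriminant: 290² − 4·20989 = 84100 − 83956 = 144; √144 = 12.
q = (290 − 12)/2 = 139, p = (290 + 12)/2 = 151.
Check: 139 · 151 = 20989.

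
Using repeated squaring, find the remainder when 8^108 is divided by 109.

1

8^1 ≡ 8 (mod 109)
8^2 ≡ 8^2 = 64 ≡ 64 (mod 109)
8^4 ≡ 64^2 = 4096 ≡ 63 (mod 109)
8^8 ≡ 63^2 = 3969 ≡ 45 (mod 109)
8^16 ≡ 45^2 = 2025 ≡ 63 (mod 109)
8^32 ≡ 63^2 = 3969 ≡ 45 (mod 109)
8^64 ≡ 45^2 = 2025 ≡ 63 (mod 109)
108 = 64 + 32 + 8 + 4 in binary powers of 2.
So 8^108 ≡ 63 · 45 · 45 · 63 ≡ 1 (mod 109).
Since the result is 1, base 8 gives no evidence that 109 is composite.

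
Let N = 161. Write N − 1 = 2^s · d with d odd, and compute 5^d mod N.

161 − 1 = 160 = 2^5 · 5, so d = 5.
5^1 ≡ 5 (mod 161)
5^2 ≡ 5^2 = 25 ≡ 25 (mod 161)
5^4 ≡ 25^2 = 625 ≡ 142 (mod 161)
5 = 4 + 1 in binary powers of 2.
So 5^5 ≡ 142 · 5 ≡ 66 (mod 161).
Squaring chain: 66 → 9 → 81 → 121 → 151; never reaches −1, so base 5 is a Miller–Rabin witness that 161 is composite.

66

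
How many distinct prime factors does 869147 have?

3

869147 = 23^2 · 1643
1643 = 31 · 53
869147 = 23^2 · 31 · 53, which has 3 distinct prime factors.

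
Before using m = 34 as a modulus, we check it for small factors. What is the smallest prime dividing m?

2

34 is even: 2 divides it.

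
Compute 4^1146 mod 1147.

1120

4^1 ≡ 4 (mod 1147)
4^2 ≡ 4^2 = 16 ≡ 16 (mod 1147)
4^4 ≡ 16^2 = 256 ≡ 256 (mod 1147)
4^8 ≡ 256^2 = 65536 ≡ 157 (mod 1147)
4^16 ≡ 157^2 = 24649 ≡ 562 (mod 1147)
4^32 ≡ 562^2 = 315844 ≡ 419 (mod 1147)
4^64 ≡ 419^2 = 175561 ≡ 70 (mod 1147)
4^128 ≡ 70^2 = 4900 ≡ 312 (mod 1147)
4^256 ≡ 312^2 = 97344 ≡ 996 (mod 1147)
4^512 ≡ 996^2 = 992016 ≡ 1008 (mod 1147)
4^1024 ≡ 1008^2 = 1016064 ≡ 969 (mod 1147)
1146 = 1024 + 64 + 32 + 16 + 8 + 2 in binary powers of 2.
So 4^1146 ≡ 969 · 70 · 419 · 562 · 157 · 16 ≡ 1120 (mod 1147).
Since 1120 ≠ 1, base 4 is a Fermat witness: 1147 is composite.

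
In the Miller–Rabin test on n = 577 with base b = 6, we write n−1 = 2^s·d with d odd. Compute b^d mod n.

577 − 1 = 576 = 2^6 · 9, so d = 9.
6^1 ≡ 6 (mod 577)
6^2 ≡ 6^2 = 36 ≡ 36 (mod 577)
6^4 ≡ 36^2 = 1296 ≡ 142 (mod 577)
6^8 ≡ 142^2 = 20164 ≡ 546 (mod 577)
9 = 8 + 1 in binary powers of 2.
So 6^9 ≡ 546 · 6 ≡ 391 (mod 577).
Squaring chain: 391 → 553 → 576 → 1 → 1 → 1; reaches −1, so base 6 does not prove 577 composite.

391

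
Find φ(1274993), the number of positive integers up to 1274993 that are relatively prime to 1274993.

1230768

Factor: 1274993 = 43 · 149 · 199.
φ(1274993) = (43−1) · (149−1) · (199−1) = 42 · 148 · 198 = 1230768.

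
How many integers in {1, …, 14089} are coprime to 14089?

13824

Factor: 14089 = 73 · 193.
φ(14089) = (73−1) · (193−1) = 72 · 192 = 13824.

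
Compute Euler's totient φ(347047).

Factor: 347047 = 23 · 79 · 191.
φ(347047) = (23−1) · (79−1) · (191−1) = 22 · 78 · 190 = 326040.

326040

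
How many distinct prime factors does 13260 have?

13260 = 2^2 · 3315
3315 = 3 · 1105
1105 = 5 · 221
221 = 13 · 17
13260 = 2^2 · 3 · 5 · 13 · 17, which has 5 distinct prime factors.

5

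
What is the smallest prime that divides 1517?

1517 is odd.
Digit sum 14, not divisible by 3.
Ends in 7: not divisible by 5.
7: 1517 = 7·216 + 5
11: 1517 = 11·137 + 10
13: 1517 = 13·116 + 9
17: 1517 = 17·89 + 4
19: 1517 = 19·79 + 16
23: 1517 = 23·65 + 22
29: 1517 = 29·52 + 9
31: 1517 = 31·48 + 29
37: 1517 = 37·41

37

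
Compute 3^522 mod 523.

3^1 ≡ 3 (mod 523)
3^2 ≡ 3^2 = 9 ≡ 9 (mod 523)
3^4 ≡ 9^2 = 81 ≡ 81 (mod 523)
3^8 ≡ 81^2 = 6561 ≡ 285 (mod 523)
3^16 ≡ 285^2 = 81225 ≡ 160 (mod 523)
3^32 ≡ 160^2 = 25600 ≡ 496 (mod 523)
3^64 ≡ 496^2 = 246016 ≡ 206 (mod 523)
3^128 ≡ 206^2 = 42436 ≡ 73 (mod 523)
3^256 ≡ 73^2 = 5329 ≡ 99 (mod 523)
3^512 ≡ 99^2 = 9801 ≡ 387 (mod 523)
522 = 512 + 8 + 2 in binary powers of 2.
So 3^522 ≡ 387 · 285 · 9 ≡ 1 (mod 523).
Since the result is 1, base 3 gives no evidence that 523 is composite.

1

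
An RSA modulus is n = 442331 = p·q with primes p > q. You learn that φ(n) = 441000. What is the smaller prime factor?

φ(n) = (p−1)(q−1) = n − (p+q) + 1, so p + q = 442331 − 441000 + 1 = 1332.
p and q are the roots of t² − 1332t + 442331 = 0.
Discriminant: 1332² − 4·442331 = 1774224 − 1769324 = 4900; √4900 = 70.
q = (1332 − 70)/2 = 631, p = (1332 + 70)/2 = 701.
Check: 631 · 701 = 442331.

631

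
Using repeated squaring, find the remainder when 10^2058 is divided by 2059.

57

10^1 ≡ 10 (mod 2059)
10^2 ≡ 10^2 = 100 ≡ 100 (mod 2059)
10^4 ≡ 100^2 = 10000 ≡ 1764 (mod 2059)
10^8 ≡ 1764^2 = 3111696 ≡ 547 (mod 2059)
10^16 ≡ 547^2 = 299209 ≡ 654 (mod 2059)
10^32 ≡ 654^2 = 427716 ≡ 1503 (mod 2059)
10^64 ≡ 1503^2 = 2259009 ≡ 286 (mod 2059)
10^128 ≡ 286^2 = 81796 ≡ 1495 (mod 2059)
10^256 ≡ 1495^2 = 2235025 ≡ 1010 (mod 2059)
10^512 ≡ 1010^2 = 1020100 ≡ 895 (mod 2059)
10^1024 ≡ 895^2 = 801025 ≡ 74 (mod 2059)
10^2048 ≡ 74^2 = 5476 ≡ 1358 (mod 2059)
2058 = 2048 + 8 + 2 in binary powers of 2.
So 10^2058 ≡ 1358 · 547 · 100 ≡ 57 (mod 2059).
Since 57 ≠ 1, base 10 is a Fermat witness: 2059 is composite.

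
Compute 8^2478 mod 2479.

8^1 ≡ 8 (mod 2479)
8^2 ≡ 8^2 = 64 ≡ 64 (mod 2479)
8^4 ≡ 64^2 = 4096 ≡ 1617 (mod 2479)
8^8 ≡ 1617^2 = 2614689 ≡ 1823 (mod 2479)
8^16 ≡ 1823^2 = 3323329 ≡ 1469 (mod 2479)
8^32 ≡ 1469^2 = 2157961 ≡ 1231 (mod 2479)
8^64 ≡ 1231^2 = 1515361 ≡ 692 (mod 2479)
8^128 ≡ 692^2 = 478864 ≡ 417 (mod 2479)
8^256 ≡ 417^2 = 173889 ≡ 359 (mod 2479)
8^512 ≡ 359^2 = 128881 ≡ 2452 (mod 2479)
8^1024 ≡ 2452^2 = 6012304 ≡ 729 (mod 2479)
8^2048 ≡ 729^2 = 531441 ≡ 935 (mod 2479)
2478 = 2048 + 256 + 128 + 32 + 8 + 4 + 2 in binary powers of 2.
So 8^2478 ≡ 935 · 359 · 417 · 1231 · 1823 · 1617 · 64 ≡ 2034 (mod 2479).
Since 2034 ≠ 1, base 8 is a Fermat witness: 2479 is composite.

2034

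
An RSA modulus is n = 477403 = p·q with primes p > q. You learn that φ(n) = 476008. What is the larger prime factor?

φ(n) = (p−1)(q−1) = n − (p+q) + 1, so p + q = 477403 − 476008 + 1 = 1396.
p and q are the roots of t² − 1396t + 477403 = 0.
Discriminant: 1396² − 4·477403 = 1948816 − 1909612 = 39204; √39204 = 198.
q = (1396 − 198)/2 = 599, p = (1396 + 198)/2 = 797.
Check: 599 · 797 = 477403.

797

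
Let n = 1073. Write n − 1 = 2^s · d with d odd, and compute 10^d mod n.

1073 − 1 = 1072 = 2^4 · 67, so d = 67.
10^1 ≡ 10 (mod 1073)
10^2 ≡ 10^2 = 100 ≡ 100 (mod 1073)
10^4 ≡ 100^2 = 10000 ≡ 343 (mod 1073)
10^8 ≡ 343^2 = 117649 ≡ 692 (mod 1073)
10^16 ≡ 692^2 = 478864 ≡ 306 (mod 1073)
10^32 ≡ 306^2 = 93636 ≡ 285 (mod 1073)
10^64 ≡ 285^2 = 81225 ≡ 750 (mod 1073)
67 = 64 + 2 + 1 in binary powers of 2.
So 10^67 ≡ 750 · 100 · 10 ≡ 1046 (mod 1073).
Squaring chain: 1046 → 729 → 306 → 285; never reaches −1, so base 10 is a Miller–Rabin witness that 1073 is composite.

1046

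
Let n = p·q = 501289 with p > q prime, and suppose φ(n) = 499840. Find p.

φ(n) = (p−1)(q−1) = n − (p+q) + 1, so p + q = 501289 − 499840 + 1 = 1450.
p and q are the roots of t² − 1450t + 501289 = 0.
Discriminant: 1450² − 4·501289 = 2102500 − 2005156 = 97344; √97344 = 312.
q = (1450 − 312)/2 = 569, p = (1450 + 312)/2 = 881.
Check: 569 · 881 = 501289.

881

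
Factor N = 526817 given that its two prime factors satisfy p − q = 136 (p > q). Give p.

797

Since p = q + 136, we have 526817 = q(q + 136), so q² + 136q − 526817 = 0.
Discriminant: 136² + 4·526817 = 18496 + 2107268 = 2125764; √2125764 = 1458.
q = (−136 + 1458)/2 = 661, and p = q + 136 = 797.
Check: 661 · 797 = 526817.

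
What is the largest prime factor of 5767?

79

5767 = 73 · 79
79 is prime.
So 5767 = 73 · 79; the largest prime factor is 79.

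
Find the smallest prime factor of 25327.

25327 is odd.
Digit sum 19, not divisible by 3.
Ends in 7: not divisible by 5.
7: 25327 = 7·3618 + 1
11: 25327 = 11·2302 + 5
13: 25327 = 13·1948 + 3
17: 25327 = 17·1489 + 14
19: 25327 = 19·1333

19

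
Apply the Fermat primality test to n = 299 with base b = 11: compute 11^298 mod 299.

11^1 ≡ 11 (mod 299)
11^2 ≡ 11^2 = 121 ≡ 121 (mod 299)
11^4 ≡ 121^2 = 14641 ≡ 289 (mod 299)
11^8 ≡ 289^2 = 83521 ≡ 100 (mod 299)
11^16 ≡ 100^2 = 10000 ≡ 133 (mod 299)
11^32 ≡ 133^2 = 17689 ≡ 48 (mod 299)
11^64 ≡ 48^2 = 2304 ≡ 211 (mod 299)
11^128 ≡ 211^2 = 44521 ≡ 269 (mod 299)
11^256 ≡ 269^2 = 72361 ≡ 3 (mod 299)
298 = 256 + 32 + 8 + 2 in binary powers of 2.
So 11^298 ≡ 3 · 48 · 100 · 121 ≡ 127 (mod 299).
Since 127 ≠ 1, base 11 is a Fermat witness: 299 is composite.

127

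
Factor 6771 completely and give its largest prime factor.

6771 = 3 · 2257
2257 = 37 · 61
61 is prime.
So 6771 = 3 · 37 · 61; the largest prime factor is 61.

61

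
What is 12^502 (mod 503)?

12^1 ≡ 12 (mod 503)
12^2 ≡ 12^2 = 144 ≡ 144 (mod 503)
12^4 ≡ 144^2 = 20736 ≡ 113 (mod 503)
12^8 ≡ 113^2 = 12769 ≡ 194 (mod 503)
12^16 ≡ 194^2 = 37636 ≡ 414 (mod 503)
12^32 ≡ 414^2 = 171396 ≡ 376 (mod 503)
12^64 ≡ 376^2 = 141376 ≡ 33 (mod 503)
12^128 ≡ 33^2 = 1089 ≡ 83 (mod 503)
12^256 ≡ 83^2 = 6889 ≡ 350 (mod 503)
502 = 256 + 128 + 64 + 32 + 16 + 4 + 2 in binary powers of 2.
So 12^502 ≡ 350 · 83 · 33 · 376 · 414 · 113 · 144 ≡ 1 (mod 503).
Since the result is 1, base 12 gives no evidence that 503 is composite.

1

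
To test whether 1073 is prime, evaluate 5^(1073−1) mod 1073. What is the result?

488

5^1 ≡ 5 (mod 1073)
5^2 ≡ 5^2 = 25 ≡ 25 (mod 1073)
5^4 ≡ 25^2 = 625 ≡ 625 (mod 1073)
5^8 ≡ 625^2 = 390625 ≡ 53 (mod 1073)
5^16 ≡ 53^2 = 2809 ≡ 663 (mod 1073)
5^32 ≡ 663^2 = 439569 ≡ 712 (mod 1073)
5^64 ≡ 712^2 = 506944 ≡ 488 (mod 1073)
5^128 ≡ 488^2 = 238144 ≡ 1011 (mod 1073)
5^256 ≡ 1011^2 = 1022121 ≡ 625 (mod 1073)
5^512 ≡ 625^2 = 390625 ≡ 53 (mod 1073)
5^1024 ≡ 53^2 = 2809 ≡ 663 (mod 1073)
1072 = 1024 + 32 + 16 in binary powers of 2.
So 5^1072 ≡ 663 · 712 · 663 ≡ 488 (mod 1073).
Since 488 ≠ 1, base 5 is a Fermat witness: 1073 is composite.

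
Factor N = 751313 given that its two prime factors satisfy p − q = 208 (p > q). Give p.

Since p = q + 208, we have 751313 = q(q + 208), so q² + 208q − 751313 = 0.
Discriminant: 208² + 4·751313 = 43264 + 3005252 = 3048516; √3048516 = 1746.
q = (−208 + 1746)/2 = 769, and p = q + 208 = 977.
Check: 769 · 977 = 751313.

977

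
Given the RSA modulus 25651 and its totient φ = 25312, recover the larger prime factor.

227

φ(n) = (p−1)(q−1) = n − (p+q) + 1, so p + q = 25651 − 25312 + 1 = 340.
p and q are the roots of t² − 340t + 25651 = 0.
Discriminant: 340² − 4·25651 = 115600 − 102604 = 12996; √12996 = 114.
q = (340 − 114)/2 = 113, p = (340 + 114)/2 = 227.
Check: 113 · 227 = 25651.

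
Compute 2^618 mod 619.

2^1 ≡ 2 (mod 619)
2^2 ≡ 2^2 = 4 ≡ 4 (mod 619)
2^4 ≡ 4^2 = 16 ≡ 16 (mod 619)
2^8 ≡ 16^2 = 256 ≡ 256 (mod 619)
2^16 ≡ 256^2 = 65536 ≡ 541 (mod 619)
2^32 ≡ 541^2 = 292681 ≡ 513 (mod 619)
2^64 ≡ 513^2 = 263169 ≡ 94 (mod 619)
2^128 ≡ 94^2 = 8836 ≡ 170 (mod 619)
2^256 ≡ 170^2 = 28900 ≡ 426 (mod 619)
2^512 ≡ 426^2 = 181476 ≡ 109 (mod 619)
618 = 512 + 64 + 32 + 8 + 2 in binary powers of 2.
So 2^618 ≡ 109 · 94 · 513 · 256 · 4 ≡ 1 (mod 619).
Since the result is 1, base 2 gives no evidence that 619 is composite.

1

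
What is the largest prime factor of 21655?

71

21655 = 5 · 4331
4331 = 61 · 71
71 is prime.
So 21655 = 5 · 61 · 71; the largest prime factor is 71.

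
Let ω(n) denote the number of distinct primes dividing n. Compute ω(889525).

889525 = 5^2 · 35581
35581 = 7 · 5083
5083 = 13 · 391
391 = 17 · 23
889525 = 5^2 · 7 · 13 · 17 · 23, which has 5 distinct prime factors.

5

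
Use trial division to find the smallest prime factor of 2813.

29

2813 is odd.
Digit sum 14, not divisible by 3.
Ends in 3: not divisible by 5.
7: 2813 = 7·401 + 6
11: 2813 = 11·255 + 8
13: 2813 = 13·216 + 5
17: 2813 = 17·165 + 8
19: 2813 = 19·148 + 1
23: 2813 = 23·122 + 7
29: 2813 = 29·97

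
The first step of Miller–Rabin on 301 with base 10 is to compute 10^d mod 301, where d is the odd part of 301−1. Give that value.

301 − 1 = 300 = 2^2 · 75, so d = 75.
10^1 ≡ 10 (mod 301)
10^2 ≡ 10^2 = 100 ≡ 100 (mod 301)
10^4 ≡ 100^2 = 10000 ≡ 67 (mod 301)
10^8 ≡ 67^2 = 4489 ≡ 275 (mod 301)
10^16 ≡ 275^2 = 75625 ≡ 74 (mod 301)
10^32 ≡ 74^2 = 5476 ≡ 58 (mod 301)
10^64 ≡ 58^2 = 3364 ≡ 53 (mod 301)
75 = 64 + 8 + 2 + 1 in binary powers of 2.
So 10^75 ≡ 53 · 275 · 100 · 10 ≡ 279 (mod 301).
Squaring chain: 279 → 183; never reaches −1, so base 10 is a Miller–Rabin witness that 301 is composite.

279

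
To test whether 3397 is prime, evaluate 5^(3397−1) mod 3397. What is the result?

1626

5^1 ≡ 5 (mod 3397)
5^2 ≡ 5^2 = 25 ≡ 25 (mod 3397)
5^4 ≡ 25^2 = 625 ≡ 625 (mod 3397)
5^8 ≡ 625^2 = 390625 ≡ 3367 (mod 3397)
5^16 ≡ 3367^2 = 11336689 ≡ 900 (mod 3397)
5^32 ≡ 900^2 = 810000 ≡ 1514 (mod 3397)
5^64 ≡ 1514^2 = 2292196 ≡ 2618 (mod 3397)
5^128 ≡ 2618^2 = 6853924 ≡ 2175 (mod 3397)
5^256 ≡ 2175^2 = 4730625 ≡ 2001 (mod 3397)
5^512 ≡ 2001^2 = 4004001 ≡ 2335 (mod 3397)
5^1024 ≡ 2335^2 = 5452225 ≡ 40 (mod 3397)
5^2048 ≡ 40^2 = 1600 ≡ 1600 (mod 3397)
3396 = 2048 + 1024 + 256 + 64 + 4 in binary powers of 2.
So 5^3396 ≡ 1600 · 40 · 2001 · 2618 · 625 ≡ 1626 (mod 3397).
Since 1626 ≠ 1, base 5 is a Fermat witness: 3397 is composite.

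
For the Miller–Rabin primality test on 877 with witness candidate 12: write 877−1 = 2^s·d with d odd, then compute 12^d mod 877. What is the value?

1

877 − 1 = 876 = 2^2 · 219, so d = 219.
12^1 ≡ 12 (mod 877)
12^2 ≡ 12^2 = 144 ≡ 144 (mod 877)
12^4 ≡ 144^2 = 20736 ≡ 565 (mod 877)
12^8 ≡ 565^2 = 319225 ≡ 874 (mod 877)
12^16 ≡ 874^2 = 763876 ≡ 9 (mod 877)
12^32 ≡ 9^2 = 81 ≡ 81 (mod 877)
12^64 ≡ 81^2 = 6561 ≡ 422 (mod 877)
12^128 ≡ 422^2 = 178084 ≡ 53 (mod 877)
219 = 128 + 64 + 16 + 8 + 2 + 1 in binary powers of 2.
So 12^219 ≡ 53 · 422 · 9 · 874 · 144 · 12 ≡ 1 (mod 877).
Since 12^d ≡ 1 (mod 877), base 12 does not prove 877 composite.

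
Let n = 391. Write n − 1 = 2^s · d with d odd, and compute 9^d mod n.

151

391 − 1 = 390 = 2^1 · 195, so d = 195.
9^1 ≡ 9 (mod 391)
9^2 ≡ 9^2 = 81 ≡ 81 (mod 391)
9^4 ≡ 81^2 = 6561 ≡ 305 (mod 391)
9^8 ≡ 305^2 = 93025 ≡ 358 (mod 391)
9^16 ≡ 358^2 = 128164 ≡ 307 (mod 391)
9^32 ≡ 307^2 = 94249 ≡ 18 (mod 391)
9^64 ≡ 18^2 = 324 ≡ 324 (mod 391)
9^128 ≡ 324^2 = 104976 ≡ 188 (mod 391)
195 = 128 + 64 + 2 + 1 in binary powers of 2.
So 9^195 ≡ 188 · 324 · 81 · 9 ≡ 151 (mod 391).
Squaring chain: 151; never reaches −1, so base 9 is a Miller–Rabin witness that 391 is composite.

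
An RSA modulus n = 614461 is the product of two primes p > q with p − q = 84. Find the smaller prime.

743

Since p = q + 84, we have 614461 = q(q + 84), so q² + 84q − 614461 = 0.
Discriminant: 84² + 4·614461 = 7056 + 2457844 = 2464900; √2464900 = 1570.
q = (−84 + 1570)/2 = 743, and p = q + 84 = 827.
Check: 743 · 827 = 614461.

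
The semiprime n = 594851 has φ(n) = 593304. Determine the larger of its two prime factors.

839

φ(n) = (p−1)(q−1) = n − (p+q) + 1, so p + q = 594851 − 593304 + 1 = 1548.
p and q are the roots of t² − 1548t + 594851 = 0.
Discriminant: 1548² − 4·594851 = 2396304 − 2379404 = 16900; √16900 = 130.
q = (1548 − 130)/2 = 709, p = (1548 + 130)/2 = 839.
Check: 709 · 839 = 594851.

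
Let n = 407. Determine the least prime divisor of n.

407 is odd.
Digit sum 11, not divisible by 3.
Ends in 7: not divisible by 5.
7: 407 = 7·58 + 1
11: 407 = 11·37

11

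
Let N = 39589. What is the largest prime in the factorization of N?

61

39589 = 11 · 3599
3599 = 59 · 61
61 is prime.
So 39589 = 11 · 59 · 61; the largest prime factor is 61.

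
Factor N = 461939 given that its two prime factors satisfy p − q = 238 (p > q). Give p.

Since p = q + 238, we have 461939 = q(q + 238), so q² + 238q − 461939 = 0.
Discriminant: 238² + 4·461939 = 56644 + 1847756 = 1904400; √1904400 = 1380.
q = (−238 + 1380)/2 = 571, and p = q + 238 = 809.
Check: 571 · 809 = 461939.

809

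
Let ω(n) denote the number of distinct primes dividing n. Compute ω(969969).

6

969969 = 3 · 323323
323323 = 7 · 46189
46189 = 11 · 4199
4199 = 13 · 323
323 = 17 · 19
969969 = 3 · 7 · 11 · 13 · 17 · 19, which has 6 distinct prime factors.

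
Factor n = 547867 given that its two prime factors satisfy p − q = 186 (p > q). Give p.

839

Since p = q + 186, we have 547867 = q(q + 186), so q² + 186q − 547867 = 0.
Discriminant: 186² + 4·547867 = 34596 + 2191468 = 2226064; √2226064 = 1492.
q = (−186 + 1492)/2 = 653, and p = q + 186 = 839.
Check: 653 · 839 = 547867.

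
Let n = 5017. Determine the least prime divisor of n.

5017 is odd.
Digit sum 13, not divisible by 3.
Ends in 7: not divisible by 5.
7: 5017 = 7·716 + 5
11: 5017 = 11·456 + 1
13: 5017 = 13·385 + 12
17: 5017 = 17·295 + 2
19: 5017 = 19·264 + 1
23: 5017 = 23·218 + 3
29: 5017 = 29·173

29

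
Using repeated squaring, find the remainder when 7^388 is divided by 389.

1

7^1 ≡ 7 (mod 389)
7^2 ≡ 7^2 = 49 ≡ 49 (mod 389)
7^4 ≡ 49^2 = 2401 ≡ 67 (mod 389)
7^8 ≡ 67^2 = 4489 ≡ 210 (mod 389)
7^16 ≡ 210^2 = 44100 ≡ 143 (mod 389)
7^32 ≡ 143^2 = 20449 ≡ 221 (mod 389)
7^64 ≡ 221^2 = 48841 ≡ 216 (mod 389)
7^128 ≡ 216^2 = 46656 ≡ 365 (mod 389)
7^256 ≡ 365^2 = 133225 ≡ 187 (mod 389)
388 = 256 + 128 + 4 in binary powers of 2.
So 7^388 ≡ 187 · 365 · 67 ≡ 1 (mod 389).
Since the result is 1, base 7 gives no evidence that 389 is composite.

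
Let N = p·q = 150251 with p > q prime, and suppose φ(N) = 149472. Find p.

433

φ(n) = (p−1)(q−1) = n − (p+q) + 1, so p + q = 150251 − 149472 + 1 = 780.
p and q are the roots of t² − 780t + 150251 = 0.
Discriminant: 780² − 4·150251 = 608400 − 601004 = 7396; √7396 = 86.
q = (780 − 86)/2 = 347, p = (780 + 86)/2 = 433.
Check: 347 · 433 = 150251.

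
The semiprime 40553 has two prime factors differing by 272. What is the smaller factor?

107

Since p = q + 272, we have 40553 = q(q + 272), so q² + 272q − 40553 = 0.
Discriminant: 272² + 4·40553 = 73984 + 162212 = 236196; √236196 = 486.
q = (−272 + 486)/2 = 107, and p = q + 272 = 379.
Check: 107 · 379 = 40553.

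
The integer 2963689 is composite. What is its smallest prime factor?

2963689 is odd.
Digit sum 43, not divisible by 3.
Ends in 9: not divisible by 5.
7: 2963689 = 7·423384 + 1
11: 2963689 = 11·269426 + 3
13: 2963689 = 13·227976 + 1
17: 2963689 = 17·174334 + 11
19: 2963689 = 19·155983 + 12
23: 2963689 = 23·128856 + 1
29: 2963689 = 29·102196 + 5
31: 2963689 = 31·95602 + 27
37: 2963689 = 37·80099 + 26
41: 2963689 = 41·72285 + 4
43: 2963689 = 43·68923

43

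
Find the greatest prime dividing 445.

445 = 5 · 89
89 is prime.
So 445 = 5 · 89; the largest prime factor is 89.

89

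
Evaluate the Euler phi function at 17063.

Factor: 17063 = 113 · 151.
φ(17063) = (113−1) · (151−1) = 112 · 150 = 16800.

16800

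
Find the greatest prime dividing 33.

33 = 3 · 11
11 is prime.
So 33 = 3 · 11; the largest prime factor is 11.

11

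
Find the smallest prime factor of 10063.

29

10063 is odd.
Digit sum 10, not divisible by 3.
Ends in 3: not divisible by 5.
7: 10063 = 7·1437 + 4
11: 10063 = 11·914 + 9
13: 10063 = 13·774 + 1
17: 10063 = 17·591 + 16
19: 10063 = 19·529 + 12
23: 10063 = 23·437 + 12
29: 10063 = 29·347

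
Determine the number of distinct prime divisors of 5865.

4

5865 = 3 · 1955
1955 = 5 · 391
391 = 17 · 23
5865 = 3 · 5 · 17 · 23, which has 4 distinct prime factors.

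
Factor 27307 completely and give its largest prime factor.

27307 = 7 · 3901
3901 = 47 · 83
83 is prime.
So 27307 = 7 · 47 · 83; the largest prime factor is 83.

83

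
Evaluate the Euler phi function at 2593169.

2532816

Factor: 2593169 = 83 · 157 · 199.
φ(2593169) = (83−1) · (157−1) · (199−1) = 82 · 156 · 198 = 2532816.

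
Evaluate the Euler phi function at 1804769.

1759600

Factor: 1804769 = 101 · 107 · 167.
φ(1804769) = (101−1) · (107−1) · (167−1) = 100 · 106 · 166 = 1759600.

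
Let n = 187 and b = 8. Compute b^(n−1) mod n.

47

8^1 ≡ 8 (mod 187)
8^2 ≡ 8^2 = 64 ≡ 64 (mod 187)
8^4 ≡ 64^2 = 4096 ≡ 169 (mod 187)
8^8 ≡ 169^2 = 28561 ≡ 137 (mod 187)
8^16 ≡ 137^2 = 18769 ≡ 69 (mod 187)
8^32 ≡ 69^2 = 4761 ≡ 86 (mod 187)
8^64 ≡ 86^2 = 7396 ≡ 103 (mod 187)
8^128 ≡ 103^2 = 10609 ≡ 137 (mod 187)
186 = 128 + 32 + 16 + 8 + 2 in binary powers of 2.
So 8^186 ≡ 137 · 86 · 69 · 137 · 64 ≡ 47 (mod 187).
Since 47 ≠ 1, base 8 is a Fermat witness: 187 is composite.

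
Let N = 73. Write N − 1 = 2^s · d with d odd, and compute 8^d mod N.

1

73 − 1 = 72 = 2^3 · 9, so d = 9.
8^1 ≡ 8 (mod 73)
8^2 ≡ 8^2 = 64 ≡ 64 (mod 73)
8^4 ≡ 64^2 = 4096 ≡ 8 (mod 73)
8^8 ≡ 8^2 = 64 ≡ 64 (mod 73)
9 = 8 + 1 in binary powers of 2.
So 8^9 ≡ 64 · 8 ≡ 1 (mod 73).
Since 8^d ≡ 1 (mod 73), base 8 does not prove 73 composite.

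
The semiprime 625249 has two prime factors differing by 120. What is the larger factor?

Since p = q + 120, we have 625249 = q(q + 120), so q² + 120q − 625249 = 0.
Discriminant: 120² + 4·625249 = 14400 + 2500996 = 2515396; √2515396 = 1586.
q = (−120 + 1586)/2 = 733, and p = q + 120 = 853.
Check: 733 · 853 = 625249.

853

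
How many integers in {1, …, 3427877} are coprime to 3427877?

Factor: 3427877 = 131 · 137 · 191.
φ(3427877) = (131−1) · (137−1) · (191−1) = 130 · 136 · 190 = 3359200.

3359200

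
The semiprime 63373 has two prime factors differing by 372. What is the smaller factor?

Since p = q + 372, we have 63373 = q(q + 372), so q² + 372q − 63373 = 0.
Discriminant: 372² + 4·63373 = 138384 + 253492 = 391876; √391876 = 626.
q = (−372 + 626)/2 = 127, and p = q + 372 = 499.
Check: 127 · 499 = 63373.

127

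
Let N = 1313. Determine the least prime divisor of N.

13

1313 is odd.
Digit sum 8, not divisible by 3.
Ends in 3: not divisible by 5.
7: 1313 = 7·187 + 4
11: 1313 = 11·119 + 4
13: 1313 = 13·101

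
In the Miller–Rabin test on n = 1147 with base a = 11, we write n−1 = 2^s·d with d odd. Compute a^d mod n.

1147 − 1 = 1146 = 2^1 · 573, so d = 573.
11^1 ≡ 11 (mod 1147)
11^2 ≡ 11^2 = 121 ≡ 121 (mod 1147)
11^4 ≡ 121^2 = 14641 ≡ 877 (mod 1147)
11^8 ≡ 877^2 = 769129 ≡ 639 (mod 1147)
11^16 ≡ 639^2 = 408321 ≡ 1136 (mod 1147)
11^32 ≡ 1136^2 = 1290496 ≡ 121 (mod 1147)
11^64 ≡ 121^2 = 14641 ≡ 877 (mod 1147)
11^128 ≡ 877^2 = 769129 ≡ 639 (mod 1147)
11^256 ≡ 639^2 = 408321 ≡ 1136 (mod 1147)
11^512 ≡ 1136^2 = 1290496 ≡ 121 (mod 1147)
573 = 512 + 32 + 16 + 8 + 4 + 1 in binary powers of 2.
So 11^573 ≡ 121 · 121 · 1136 · 639 · 877 · 11 ≡ 184 (mod 1147).
Squaring chain: 184; never reaches −1, so base 11 is a Miller–Rabin witness that 1147 is composite.

184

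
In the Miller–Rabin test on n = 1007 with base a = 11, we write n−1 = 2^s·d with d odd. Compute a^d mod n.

1007 − 1 = 1006 = 2^1 · 503, so d = 503.
11^1 ≡ 11 (mod 1007)
11^2 ≡ 11^2 = 121 ≡ 121 (mod 1007)
11^4 ≡ 121^2 = 14641 ≡ 543 (mod 1007)
11^8 ≡ 543^2 = 294849 ≡ 805 (mod 1007)
11^16 ≡ 805^2 = 648025 ≡ 524 (mod 1007)
11^32 ≡ 524^2 = 274576 ≡ 672 (mod 1007)
11^64 ≡ 672^2 = 451584 ≡ 448 (mod 1007)
11^128 ≡ 448^2 = 200704 ≡ 311 (mod 1007)
11^256 ≡ 311^2 = 96721 ≡ 49 (mod 1007)
503 = 256 + 128 + 64 + 32 + 16 + 4 + 2 + 1 in binary powers of 2.
So 11^503 ≡ 49 · 311 · 448 · 672 · 524 · 543 · 121 · 11 ≡ 216 (mod 1007).
Squaring chain: 216; never reaches −1, so base 11 is a Miller–Rabin witness that 1007 is composite.

216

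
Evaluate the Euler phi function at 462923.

Factor: 462923 = 31 · 109 · 137.
φ(462923) = (31−1) · (109−1) · (137−1) = 30 · 108 · 136 = 440640.

440640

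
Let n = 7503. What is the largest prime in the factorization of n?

7503 = 3 · 2501
2501 = 41 · 61
61 is prime.
So 7503 = 3 · 41 · 61; the largest prime factor is 61.

61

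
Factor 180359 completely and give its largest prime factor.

83

180359 = 41 · 4399
4399 = 53 · 83
83 is prime.
So 180359 = 41 · 53 · 83; the largest prime factor is 83.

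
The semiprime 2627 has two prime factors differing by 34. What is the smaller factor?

37

Since p = q + 34, we have 2627 = q(q + 34), so q² + 34q − 2627 = 0.
Discriminant: 34² + 4·2627 = 1156 + 10508 = 11664; √11664 = 108.
q = (−34 + 108)/2 = 37, and p = q + 34 = 71.
Check: 37 · 71 = 2627.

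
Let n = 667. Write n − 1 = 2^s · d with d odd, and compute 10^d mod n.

172

667 − 1 = 666 = 2^1 · 333, so d = 333.
10^1 ≡ 10 (mod 667)
10^2 ≡ 10^2 = 100 ≡ 100 (mod 667)
10^4 ≡ 100^2 = 10000 ≡ 662 (mod 667)
10^8 ≡ 662^2 = 438244 ≡ 25 (mod 667)
10^16 ≡ 25^2 = 625 ≡ 625 (mod 667)
10^32 ≡ 625^2 = 390625 ≡ 430 (mod 667)
10^64 ≡ 430^2 = 184900 ≡ 141 (mod 667)
10^128 ≡ 141^2 = 19881 ≡ 538 (mod 667)
10^256 ≡ 538^2 = 289444 ≡ 633 (mod 667)
333 = 256 + 64 + 8 + 4 + 1 in binary powers of 2.
So 10^333 ≡ 633 · 141 · 25 · 662 · 10 ≡ 172 (mod 667).
Squaring chain: 172; never reaches −1, so base 10 is a Miller–Rabin witness that 667 is composite.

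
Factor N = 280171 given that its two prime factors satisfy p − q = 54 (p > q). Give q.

503

Since p = q + 54, we have 280171 = q(q + 54), so q² + 54q − 280171 = 0.
Discriminant: 54² + 4·280171 = 2916 + 1120684 = 1123600; √1123600 = 1060.
q = (−54 + 1060)/2 = 503, and p = q + 54 = 557.
Check: 503 · 557 = 280171.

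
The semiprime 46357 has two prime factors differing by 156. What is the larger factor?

307

Since p = q + 156, we have 46357 = q(q + 156), so q² + 156q − 46357 = 0.
Discriminant: 156² + 4·46357 = 24336 + 185428 = 209764; √209764 = 458.
q = (−156 + 458)/2 = 151, and p = q + 156 = 307.
Check: 151 · 307 = 46357.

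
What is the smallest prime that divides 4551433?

47

4551433 is odd.
Digit sum 25, not divisible by 3.
Ends in 3: not divisible by 5.
7: 4551433 = 7·650204 + 5
11: 4551433 = 11·413766 + 7
13: 4551433 = 13·350110 + 3
17: 4551433 = 17·267731 + 6
19: 4551433 = 19·239549 + 2
23: 4551433 = 23·197888 + 9
29: 4551433 = 29·156945 + 28
31: 4551433 = 31·146820 + 13
37: 4551433 = 37·123011 + 26
41: 4551433 = 41·111010 + 23
43: 4551433 = 43·105847 + 12
47: 4551433 = 47·96839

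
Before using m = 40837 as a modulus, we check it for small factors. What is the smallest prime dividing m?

97

40837 is odd.
Digit sum 22, not divisible by 3.
Ends in 7: not divisible by 5.
7: 40837 = 7·5833 + 6
11: 40837 = 11·3712 + 5
13: 40837 = 13·3141 + 4
17: 40837 = 17·2402 + 3
19: 40837 = 19·2149 + 6
23: 40837 = 23·1775 + 12
29: 40837 = 29·1408 + 5
31: 40837 = 31·1317 + 10
37: 40837 = 37·1103 + 26
41: 40837 = 41·996 + 1
43: 40837 = 43·949 + 30
47: 40837 = 47·868 + 41
53: 40837 = 53·770 + 27
59: 40837 = 59·692 + 9
61: 40837 = 61·669 + 28
67: 40837 = 67·609 + 34
71: 40837 = 71·575 + 12
73: 40837 = 73·559 + 30
79: 40837 = 79·516 + 73
83: 40837 = 83·492 + 1
89: 40837 = 89·458 + 75
97: 40837 = 97·421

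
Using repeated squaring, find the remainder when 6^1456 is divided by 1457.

6^1 ≡ 6 (mod 1457)
6^2 ≡ 6^2 = 36 ≡ 36 (mod 1457)
6^4 ≡ 36^2 = 1296 ≡ 1296 (mod 1457)
6^8 ≡ 1296^2 = 1679616 ≡ 1152 (mod 1457)
6^16 ≡ 1152^2 = 1327104 ≡ 1234 (mod 1457)
6^32 ≡ 1234^2 = 1522756 ≡ 191 (mod 1457)
6^64 ≡ 191^2 = 36481 ≡ 56 (mod 1457)
6^128 ≡ 56^2 = 3136 ≡ 222 (mod 1457)
6^256 ≡ 222^2 = 49284 ≡ 1203 (mod 1457)
6^512 ≡ 1203^2 = 1447209 ≡ 408 (mod 1457)
6^1024 ≡ 408^2 = 166464 ≡ 366 (mod 1457)
1456 = 1024 + 256 + 128 + 32 + 16 in binary powers of 2.
So 6^1456 ≡ 366 · 1203 · 222 · 191 · 1234 ≡ 521 (mod 1457).
Since 521 ≠ 1, base 6 is a Fermat witness: 1457 is composite.

521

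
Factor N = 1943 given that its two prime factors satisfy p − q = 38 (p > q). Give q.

Since p = q + 38, we have 1943 = q(q + 38), so q² + 38q − 1943 = 0.
Discriminant: 38² + 4·1943 = 1444 + 7772 = 9216; √9216 = 96.
q = (−38 + 96)/2 = 29, and p = q + 38 = 67.
Check: 29 · 67 = 1943.

29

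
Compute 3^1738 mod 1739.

3^1 ≡ 3 (mod 1739)
3^2 ≡ 3^2 = 9 ≡ 9 (mod 1739)
3^4 ≡ 9^2 = 81 ≡ 81 (mod 1739)
3^8 ≡ 81^2 = 6561 ≡ 1344 (mod 1739)
3^16 ≡ 1344^2 = 1806336 ≡ 1254 (mod 1739)
3^32 ≡ 1254^2 = 1572516 ≡ 460 (mod 1739)
3^64 ≡ 460^2 = 211600 ≡ 1181 (mod 1739)
3^128 ≡ 1181^2 = 1394761 ≡ 83 (mod 1739)
3^256 ≡ 83^2 = 6889 ≡ 1672 (mod 1739)
3^512 ≡ 1672^2 = 2795584 ≡ 1011 (mod 1739)
3^1024 ≡ 1011^2 = 1022121 ≡ 1328 (mod 1739)
1738 = 1024 + 512 + 128 + 64 + 8 + 2 in binary powers of 2.
So 3^1738 ≡ 1328 · 1011 · 83 · 1181 · 1344 · 9 ≡ 1070 (mod 1739).
Since 1070 ≠ 1, base 3 is a Fermat witness: 1739 is composite.

1070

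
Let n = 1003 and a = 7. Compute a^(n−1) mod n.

7^1 ≡ 7 (mod 1003)
7^2 ≡ 7^2 = 49 ≡ 49 (mod 1003)
7^4 ≡ 49^2 = 2401 ≡ 395 (mod 1003)
7^8 ≡ 395^2 = 156025 ≡ 560 (mod 1003)
7^16 ≡ 560^2 = 313600 ≡ 664 (mod 1003)
7^32 ≡ 664^2 = 440896 ≡ 579 (mod 1003)
7^64 ≡ 579^2 = 335241 ≡ 239 (mod 1003)
7^128 ≡ 239^2 = 57121 ≡ 953 (mod 1003)
7^256 ≡ 953^2 = 908209 ≡ 494 (mod 1003)
7^512 ≡ 494^2 = 244036 ≡ 307 (mod 1003)
1002 = 512 + 256 + 128 + 64 + 32 + 8 + 2 in binary powers of 2.
So 7^1002 ≡ 307 · 494 · 953 · 239 · 579 · 560 · 49 ≡ 546 (mod 1003).
Since 546 ≠ 1, base 7 is a Fermat witness: 1003 is composite.

546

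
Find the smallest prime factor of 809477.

809477 is odd.
Digit sum 35, not divisible by 3.
Ends in 7: not divisible by 5.
7: 809477 = 7·115639 + 4
11: 809477 = 11·73588 + 9
13: 809477 = 13·62267 + 6
17: 809477 = 17·47616 + 5
19: 809477 = 19·42604 + 1
23: 809477 = 23·35194 + 15
29: 809477 = 29·27913

29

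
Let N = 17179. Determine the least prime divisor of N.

17179 is odd.
Digit sum 25, not divisible by 3.
Ends in 9: not divisible by 5.
7: 17179 = 7·2454 + 1
11: 17179 = 11·1561 + 8
13: 17179 = 13·1321 + 6
17: 17179 = 17·1010 + 9
19: 17179 = 19·904 + 3
23: 17179 = 23·746 + 21
29: 17179 = 29·592 + 11
31: 17179 = 31·554 + 5
37: 17179 = 37·464 + 11
41: 17179 = 41·419

41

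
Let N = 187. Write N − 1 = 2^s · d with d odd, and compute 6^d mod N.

95

187 − 1 = 186 = 2^1 · 93, so d = 93.
6^1 ≡ 6 (mod 187)
6^2 ≡ 6^2 = 36 ≡ 36 (mod 187)
6^4 ≡ 36^2 = 1296 ≡ 174 (mod 187)
6^8 ≡ 174^2 = 30276 ≡ 169 (mod 187)
6^16 ≡ 169^2 = 28561 ≡ 137 (mod 187)
6^32 ≡ 137^2 = 18769 ≡ 69 (mod 187)
6^64 ≡ 69^2 = 4761 ≡ 86 (mod 187)
93 = 64 + 16 + 8 + 4 + 1 in binary powers of 2.
So 6^93 ≡ 86 · 137 · 169 · 174 · 6 ≡ 95 (mod 187).
Squaring chain: 95; never reaches −1, so base 6 is a Miller–Rabin witness that 187 is composite.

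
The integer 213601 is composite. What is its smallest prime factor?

23

213601 is odd.
Digit sum 13, not divisible by 3.
Ends in 1: not divisible by 5.
7: 213601 = 7·30514 + 3
11: 213601 = 11·19418 + 3
13: 213601 = 13·16430 + 11
17: 213601 = 17·12564 + 13
19: 213601 = 19·11242 + 3
23: 213601 = 23·9287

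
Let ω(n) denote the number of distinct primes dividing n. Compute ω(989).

2

989 = 23 · 43
989 = 23 · 43, which has 2 distinct prime factors.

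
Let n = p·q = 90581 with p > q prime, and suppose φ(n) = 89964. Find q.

239

φ(n) = (p−1)(q−1) = n − (p+q) + 1, so p + q = 90581 − 89964 + 1 = 618.
p and q are the roots of t² − 618t + 90581 = 0.
Discriminant: 618² − 4·90581 = 381924 − 362324 = 19600; √19600 = 140.
q = (618 − 140)/2 = 239, p = (618 + 140)/2 = 379.
Check: 239 · 379 = 90581.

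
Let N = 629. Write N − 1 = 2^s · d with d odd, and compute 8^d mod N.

230

629 − 1 = 628 = 2^2 · 157, so d = 157.
8^1 ≡ 8 (mod 629)
8^2 ≡ 8^2 = 64 ≡ 64 (mod 629)
8^4 ≡ 64^2 = 4096 ≡ 322 (mod 629)
8^8 ≡ 322^2 = 103684 ≡ 528 (mod 629)
8^16 ≡ 528^2 = 278784 ≡ 137 (mod 629)
8^32 ≡ 137^2 = 18769 ≡ 528 (mod 629)
8^64 ≡ 528^2 = 278784 ≡ 137 (mod 629)
8^128 ≡ 137^2 = 18769 ≡ 528 (mod 629)
157 = 128 + 16 + 8 + 4 + 1 in binary powers of 2.
So 8^157 ≡ 528 · 137 · 528 · 322 · 8 ≡ 230 (mod 629).
Squaring chain: 230 → 64; never reaches −1, so base 8 is a Miller–Rabin witness that 629 is composite.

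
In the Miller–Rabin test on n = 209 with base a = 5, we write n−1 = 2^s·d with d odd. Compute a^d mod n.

169

209 − 1 = 208 = 2^4 · 13, so d = 13.
5^1 ≡ 5 (mod 209)
5^2 ≡ 5^2 = 25 ≡ 25 (mod 209)
5^4 ≡ 25^2 = 625 ≡ 207 (mod 209)
5^8 ≡ 207^2 = 42849 ≡ 4 (mod 209)
13 = 8 + 4 + 1 in binary powers of 2.
So 5^13 ≡ 4 · 207 · 5 ≡ 169 (mod 209).
Squaring chain: 169 → 137 → 168 → 9; never reaches −1, so base 5 is a Miller–Rabin witness that 209 is composite.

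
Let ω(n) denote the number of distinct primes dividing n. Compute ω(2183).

2183 = 37 · 59
2183 = 37 · 59, which has 2 distinct prime factors.

2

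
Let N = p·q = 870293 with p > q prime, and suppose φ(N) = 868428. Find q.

919

φ(n) = (p−1)(q−1) = n − (p+q) + 1, so p + q = 870293 − 868428 + 1 = 1866.
p and q are the roots of t² − 1866t + 870293 = 0.
Discriminant: 1866² − 4·870293 = 3481956 − 3481172 = 784; √784 = 28.
q = (1866 − 28)/2 = 919, p = (1866 + 28)/2 = 947.
Check: 919 · 947 = 870293.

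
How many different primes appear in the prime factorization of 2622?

4

2622 = 2 · 1311
1311 = 3 · 437
437 = 19 · 23
2622 = 2 · 3 · 19 · 23, which has 4 distinct prime factors.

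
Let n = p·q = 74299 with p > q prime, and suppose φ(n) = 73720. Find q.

191

φ(n) = (p−1)(q−1) = n − (p+q) + 1, so p + q = 74299 − 73720 + 1 = 580.
p and q are the roots of t² − 580t + 74299 = 0.
Discriminant: 580² − 4·74299 = 336400 − 297196 = 39204; √39204 = 198.
q = (580 − 198)/2 = 191, p = (580 + 198)/2 = 389.
Check: 191 · 389 = 74299.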